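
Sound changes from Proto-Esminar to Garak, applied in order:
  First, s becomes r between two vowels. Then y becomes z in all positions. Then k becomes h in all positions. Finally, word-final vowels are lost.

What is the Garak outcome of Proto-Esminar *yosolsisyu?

zorolsisz

Garak: *yosolsisyu > yorolsisyu > zorolsiszu > zorolsisz  (by rhotacism, unconditioned shift, apocope)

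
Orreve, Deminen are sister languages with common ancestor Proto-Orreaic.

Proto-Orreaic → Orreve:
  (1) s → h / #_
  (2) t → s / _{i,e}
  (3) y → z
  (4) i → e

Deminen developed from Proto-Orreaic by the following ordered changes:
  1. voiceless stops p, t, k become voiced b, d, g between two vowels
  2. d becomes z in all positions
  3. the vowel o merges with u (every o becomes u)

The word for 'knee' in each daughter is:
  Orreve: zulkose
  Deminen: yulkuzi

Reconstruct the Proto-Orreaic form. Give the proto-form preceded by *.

Position 6: Orreve has s, Deminen has z. Taking the neighbouring segments as reconstructed: Orreve s could go back to *t or *s; Deminen z could go back to *t or *d or *z — the one source consistent with every daughter is *t.
Position 7: Orreve has e, Deminen has i. Deminen preserves i here (none of its changes turn any other segment into i), so the proto-segment is *i.
This points to *yulkoti. Verify forward in each daughter:
Orreve: *yulkoti
  yulkoti (rule 1 does not apply)
  yulkoti → yulkosi   [palatalisation]
  yulkosi → zulkosi   [unconditioned shift]
  zulkosi → zulkose   [vowel merger]
  giving Orreve zulkose.
Deminen: *yulkoti
  yulkoti → yulkodi   [intervocalic voicing]
  yulkodi → yulkozi   [unconditioned shift]
  yulkozi → yulkuzi   [vowel merger]
  giving Deminen yulkuzi.
*yulkoti is the unique common source.

*yulkoti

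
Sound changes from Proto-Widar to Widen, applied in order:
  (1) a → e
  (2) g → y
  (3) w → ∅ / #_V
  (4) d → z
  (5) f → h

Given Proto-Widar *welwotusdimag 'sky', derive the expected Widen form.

Widen: *welwotusdimag > welwotusdimeg > welwotusdimey > elwotusdimey > elwotuszimey  (by vowel merger, unconditioned shift, glide loss, unconditioned shift)

elwotuszimey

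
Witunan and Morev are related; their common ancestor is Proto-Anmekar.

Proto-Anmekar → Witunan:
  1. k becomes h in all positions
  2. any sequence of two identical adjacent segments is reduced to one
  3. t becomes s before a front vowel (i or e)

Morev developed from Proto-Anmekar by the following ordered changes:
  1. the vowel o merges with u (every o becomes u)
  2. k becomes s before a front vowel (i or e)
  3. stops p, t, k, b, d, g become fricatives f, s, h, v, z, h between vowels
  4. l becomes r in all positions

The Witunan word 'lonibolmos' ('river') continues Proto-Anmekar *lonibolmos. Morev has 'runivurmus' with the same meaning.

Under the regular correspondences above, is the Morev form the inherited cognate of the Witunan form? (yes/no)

yes

Derive the expected Morev reflex of *lonibolmos:
Morev: start from *lonibolmos.
  rule 1 (vowel merger): lonibolmos → lunibulmus
  rule 2: no change — lunibulmus
  rule 3 (intervocalic lenition): lunibulmus → lunivulmus
  rule 4 (unconditioned shift): lunivulmus → runivurmus
  ⇒ Morev runivurmus
Morev 'runivurmus' matches the regular reflex exactly, so the pair is cognate.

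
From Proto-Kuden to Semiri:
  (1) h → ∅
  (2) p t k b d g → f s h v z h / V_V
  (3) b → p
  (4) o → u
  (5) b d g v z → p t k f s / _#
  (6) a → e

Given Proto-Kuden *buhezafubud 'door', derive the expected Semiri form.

Semiri: start from *buhezafubud.
  rule 1 (h-loss): buhezafubud → buezafubud
  rule 2 (intervocalic lenition): buezafubud → buezafuvud
  rule 3 (unconditioned shift): buezafuvud → puezafuvud
  rule 4: no change — puezafuvud
  rule 5 (final devoicing): puezafuvud → puezafuvut
  rule 6 (vowel merger): puezafuvut → puezefuvut
  ⇒ Semiri puezefuvut

puezefuvut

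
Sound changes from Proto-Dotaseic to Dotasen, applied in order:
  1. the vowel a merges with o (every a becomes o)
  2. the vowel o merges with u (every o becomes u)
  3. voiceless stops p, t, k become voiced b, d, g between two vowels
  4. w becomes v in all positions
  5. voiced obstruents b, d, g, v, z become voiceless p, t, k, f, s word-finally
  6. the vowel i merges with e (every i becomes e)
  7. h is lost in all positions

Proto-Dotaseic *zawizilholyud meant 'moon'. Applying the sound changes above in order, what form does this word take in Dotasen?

Dotasen: *zawizilholyud > zowizilholyud > zuwizilhulyud > zuvizilhulyud > zuvizilhulyut > zuvezelhulyut > zuvezelulyut  (by vowel merger, vowel merger, unconditioned shift, final devoicing, vowel merger, h-loss)

zuvezelulyut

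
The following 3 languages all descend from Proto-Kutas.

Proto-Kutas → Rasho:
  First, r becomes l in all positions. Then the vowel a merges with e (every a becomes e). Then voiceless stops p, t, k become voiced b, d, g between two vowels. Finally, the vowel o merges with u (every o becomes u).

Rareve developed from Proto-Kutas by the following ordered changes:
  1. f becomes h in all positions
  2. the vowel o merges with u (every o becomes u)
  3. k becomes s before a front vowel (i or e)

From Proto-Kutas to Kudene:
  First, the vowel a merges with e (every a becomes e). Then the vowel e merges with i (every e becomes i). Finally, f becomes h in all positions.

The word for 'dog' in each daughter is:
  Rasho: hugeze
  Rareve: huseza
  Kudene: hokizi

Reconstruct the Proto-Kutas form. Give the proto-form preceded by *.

*hokeza

Position 6: Rasho has e, Rareve has a, Kudene has i. Rareve preserves a here (none of its changes turn any other segment into a), so the proto-segment is *a.
Position 4: Rasho has e, Rareve has e, Kudene has i. Rareve preserves e here (none of its changes turn any other segment into e), so the proto-segment is *e.
Position 3: Rasho has g, Rareve has s, Kudene has k. Kudene preserves k here (none of its changes turn any other segment into k), so the proto-segment is *k.
Verify the candidate proto-form against each daughter:
Rasho: start from *hokeza.
  rule 1: no change — hokeza
  rule 2 (vowel merger): hokeza → hokeze
  rule 3 (intervocalic voicing): hokeze → hogeze
  rule 4 (vowel merger): hogeze → hugeze
  ⇒ Rasho hugeze
Rareve: *hokeza > hukeza > huseza  (by vowel merger, palatalisation)
Kudene: *hokeza
  hokeza → hokeze   [vowel merger]
  hokeze → hokizi   [vowel merger]
  hokizi (rule 3 does not apply)
  giving Kudene hokizi.
Only *hokeza yields all of Rasho hugeze, Rareve huseza, Kudene hokizi.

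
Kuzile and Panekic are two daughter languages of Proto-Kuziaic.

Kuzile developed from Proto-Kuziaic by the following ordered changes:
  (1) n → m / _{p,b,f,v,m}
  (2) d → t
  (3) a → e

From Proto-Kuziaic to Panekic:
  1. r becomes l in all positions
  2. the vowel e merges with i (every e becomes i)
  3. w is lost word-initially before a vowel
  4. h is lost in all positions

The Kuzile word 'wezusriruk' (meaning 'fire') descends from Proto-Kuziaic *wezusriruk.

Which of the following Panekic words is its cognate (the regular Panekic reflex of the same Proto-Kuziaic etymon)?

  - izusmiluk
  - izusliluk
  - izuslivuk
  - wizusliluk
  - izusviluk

Panekic: *wezusriruk > wezusliluk > wizusliluk > izusliluk  (by unconditioned shift, vowel merger, glide loss)
Only 'izusliluk' matches the regular Panekic development of *wezusriruk.

izusliluk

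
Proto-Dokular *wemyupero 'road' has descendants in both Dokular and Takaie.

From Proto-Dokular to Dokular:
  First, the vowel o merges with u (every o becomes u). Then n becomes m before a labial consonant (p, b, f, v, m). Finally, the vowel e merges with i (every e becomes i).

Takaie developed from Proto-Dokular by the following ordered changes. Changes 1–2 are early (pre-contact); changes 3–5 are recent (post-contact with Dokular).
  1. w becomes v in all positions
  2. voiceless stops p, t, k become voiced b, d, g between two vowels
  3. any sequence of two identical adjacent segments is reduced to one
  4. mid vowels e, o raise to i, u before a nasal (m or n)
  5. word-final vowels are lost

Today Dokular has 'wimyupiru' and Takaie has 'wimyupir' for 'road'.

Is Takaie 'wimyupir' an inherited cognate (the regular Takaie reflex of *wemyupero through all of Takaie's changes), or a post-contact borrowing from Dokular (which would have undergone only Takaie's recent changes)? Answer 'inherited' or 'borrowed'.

borrowed

If inherited, *wemyupero would pass through all of Takaie's changes:
Takaie: start from *wemyupero.
  rule 1 (unconditioned shift): wemyupero → vemyupero
  rule 2 (intervocalic voicing): vemyupero → vemyubero
  rule 3: no change — vemyubero
  rule 4 (pre-nasal raising): vemyubero → vimyubero
  rule 5 (apocope): vimyubero → vimyuber
  ⇒ Takaie vimyuber
If borrowed from Dokular 'wimyupiru' after the early changes, it would undergo only the recent ones:
  rule 3 (degemination): no change (wimyupiru)
  rule 4 (pre-nasal raising): no change (wimyupiru)
  rule 5 (apocope): wimyupiru → wimyupir
  ⇒ as a loan: wimyupir
Takaie 'wimyupir' matches the loan outcome 'wimyupir', not the inherited 'vimyuber' — it skipped the early Takaie changes, so it was borrowed from Dokular.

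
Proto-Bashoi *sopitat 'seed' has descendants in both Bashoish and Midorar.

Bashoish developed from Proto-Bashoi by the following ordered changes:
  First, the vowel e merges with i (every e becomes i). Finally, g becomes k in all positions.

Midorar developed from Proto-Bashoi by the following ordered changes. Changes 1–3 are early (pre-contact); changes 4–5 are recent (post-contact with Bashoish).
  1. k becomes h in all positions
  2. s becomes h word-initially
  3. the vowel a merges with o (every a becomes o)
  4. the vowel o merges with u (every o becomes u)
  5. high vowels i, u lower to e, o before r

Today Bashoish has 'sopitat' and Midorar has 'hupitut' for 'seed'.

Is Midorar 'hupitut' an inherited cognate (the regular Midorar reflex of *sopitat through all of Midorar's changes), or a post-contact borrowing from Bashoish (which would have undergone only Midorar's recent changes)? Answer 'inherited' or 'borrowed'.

If inherited, *sopitat would pass through all of Midorar's changes:
Midorar: *sopitat > hopitat > hopitot > hupitut  (by debuccalisation, vowel merger, vowel merger)
If borrowed from Bashoish 'sopitat' after the early changes, it would undergo only the recent ones:
  rule 4 (vowel merger): sopitat → supitat
  rule 5 (pre-rhotic lowering): no change (supitat)
  ⇒ as a loan: supitat
Midorar 'hupitut' matches the inherited outcome exactly, so it is an inherited cognate, not a loan.

inherited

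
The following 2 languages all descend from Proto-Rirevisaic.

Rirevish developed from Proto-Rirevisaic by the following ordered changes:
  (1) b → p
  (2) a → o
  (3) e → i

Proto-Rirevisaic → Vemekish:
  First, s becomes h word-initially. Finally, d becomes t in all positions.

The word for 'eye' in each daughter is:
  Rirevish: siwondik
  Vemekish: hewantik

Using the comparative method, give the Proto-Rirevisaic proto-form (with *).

*sewandik

Position 4: Rirevish has o, Vemekish has a. Vemekish preserves a here (none of its changes turn any other segment into a), so the proto-segment is *a.
Position 2: Rirevish has i, Vemekish has e. Vemekish preserves e here (none of its changes turn any other segment into e), so the proto-segment is *e.
This points to *sewandik. Verify forward in each daughter:
Rirevish: start from *sewandik.
  rule 1: no change — sewandik
  rule 2 (vowel merger): sewandik → sewondik
  rule 3 (vowel merger): sewondik → siwondik
  ⇒ Rirevish siwondik
Vemekish: *sewandik > hewandik > hewantik  (by debuccalisation, unconditioned shift)
No other proto-form is consistent with every reflex, so the reconstruction is *sewandik.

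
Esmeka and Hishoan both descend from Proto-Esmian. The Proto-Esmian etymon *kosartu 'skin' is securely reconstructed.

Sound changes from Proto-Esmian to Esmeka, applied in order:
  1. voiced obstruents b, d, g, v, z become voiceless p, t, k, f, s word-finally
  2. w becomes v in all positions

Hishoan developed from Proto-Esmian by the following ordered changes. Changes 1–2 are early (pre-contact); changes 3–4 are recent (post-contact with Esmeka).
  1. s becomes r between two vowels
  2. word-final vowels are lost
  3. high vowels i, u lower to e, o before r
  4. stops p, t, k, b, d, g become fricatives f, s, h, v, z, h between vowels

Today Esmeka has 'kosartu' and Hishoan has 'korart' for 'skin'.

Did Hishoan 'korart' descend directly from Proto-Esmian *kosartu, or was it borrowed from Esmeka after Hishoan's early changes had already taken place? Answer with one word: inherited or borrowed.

inherited

If inherited, *kosartu would pass through all of Hishoan's changes:
Hishoan: *kosartu
  kosartu → korartu   [rhotacism]
  korartu → korart   [apocope]
  korart (rule 3 does not apply)
  korart (rule 4 does not apply)
  giving Hishoan korart.
If borrowed from Esmeka 'kosartu' after the early changes, it would undergo only the recent ones:
  rule 3 (pre-rhotic lowering): no change (kosartu)
  rule 4 (intervocalic lenition): no change (kosartu)
  ⇒ as a loan: kosartu
Hishoan 'korart' matches the inherited outcome exactly, so it is an inherited cognate, not a loan.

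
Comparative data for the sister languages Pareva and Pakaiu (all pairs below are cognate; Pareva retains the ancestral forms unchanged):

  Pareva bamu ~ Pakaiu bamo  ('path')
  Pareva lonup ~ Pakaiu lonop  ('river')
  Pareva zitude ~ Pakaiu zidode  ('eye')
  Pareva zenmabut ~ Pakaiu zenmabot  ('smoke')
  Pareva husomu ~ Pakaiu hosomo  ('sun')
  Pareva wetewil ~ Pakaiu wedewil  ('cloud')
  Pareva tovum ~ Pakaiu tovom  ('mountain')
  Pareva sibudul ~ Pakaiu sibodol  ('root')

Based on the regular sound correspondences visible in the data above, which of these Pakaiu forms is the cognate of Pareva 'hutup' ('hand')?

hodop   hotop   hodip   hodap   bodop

hodop

zitude ~ zidode, zenmabut ~ zenmabot — Pareva u corresponds to Pakaiu o after a consonant, before a consonant other than r, m, n, p, b, f, v.
zitude ~ zidode — Pareva t corresponds to Pakaiu d between vowels (before a back vowel).
lonup ~ lonop — Pareva u corresponds to Pakaiu o after a consonant, before a labial obstruent.
Applying these to Pareva 'hutup':
  hutup → hotup   (u→o after a consonant, before a consonant other than r, m, n, p, b, f, v)
  hotup → hodup   (t→d between vowels (before a back vowel))
  hodup → hodop   (u→o after a consonant, before a labial obstruent)
So the Pakaiu cognate is 'hodop'.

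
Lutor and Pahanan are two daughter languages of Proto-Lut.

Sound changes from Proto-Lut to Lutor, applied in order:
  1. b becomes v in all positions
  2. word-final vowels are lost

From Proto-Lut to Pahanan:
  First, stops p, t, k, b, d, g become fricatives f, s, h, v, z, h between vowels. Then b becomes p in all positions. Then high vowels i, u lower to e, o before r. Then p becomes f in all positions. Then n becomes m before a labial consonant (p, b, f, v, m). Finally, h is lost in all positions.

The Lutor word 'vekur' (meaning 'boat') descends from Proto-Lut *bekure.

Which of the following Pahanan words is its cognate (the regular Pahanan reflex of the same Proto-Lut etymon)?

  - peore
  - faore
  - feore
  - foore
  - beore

Pahanan: *bekure
  bekure → behure   [intervocalic lenition]
  behure → pehure   [unconditioned shift]
  pehure → pehore   [pre-rhotic lowering]
  pehore → fehore   [unconditioned shift]
  fehore (rule 5 does not apply)
  fehore → feore   [h-loss]
  giving Pahanan feore.

feore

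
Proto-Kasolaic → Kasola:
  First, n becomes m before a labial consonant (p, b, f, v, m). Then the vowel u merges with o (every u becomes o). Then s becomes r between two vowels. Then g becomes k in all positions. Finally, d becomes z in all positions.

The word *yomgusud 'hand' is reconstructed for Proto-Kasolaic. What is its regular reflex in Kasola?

Kasola: start from *yomgusud.
  rule 1: no change — yomgusud
  rule 2 (vowel merger): yomgusud → yomgosod
  rule 3 (rhotacism): yomgosod → yomgorod
  rule 4 (unconditioned shift): yomgorod → yomkorod
  rule 5 (unconditioned shift): yomkorod → yomkoroz
  ⇒ Kasola yomkoroz

yomkoroz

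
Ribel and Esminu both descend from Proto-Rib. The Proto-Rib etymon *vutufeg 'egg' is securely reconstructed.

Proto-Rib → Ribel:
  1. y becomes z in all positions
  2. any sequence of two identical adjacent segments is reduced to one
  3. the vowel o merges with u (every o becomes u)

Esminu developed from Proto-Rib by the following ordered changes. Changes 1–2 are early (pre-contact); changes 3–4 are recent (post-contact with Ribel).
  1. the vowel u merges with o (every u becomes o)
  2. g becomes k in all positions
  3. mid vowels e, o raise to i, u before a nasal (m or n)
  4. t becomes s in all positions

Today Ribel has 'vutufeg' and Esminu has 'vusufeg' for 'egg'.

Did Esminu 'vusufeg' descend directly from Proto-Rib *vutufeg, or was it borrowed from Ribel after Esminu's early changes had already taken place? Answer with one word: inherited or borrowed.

If inherited, *vutufeg would pass through all of Esminu's changes:
Esminu: *vutufeg > votofeg > votofek > vosofek  (by vowel merger, unconditioned shift, unconditioned shift)
If borrowed from Ribel 'vutufeg' after the early changes, it would undergo only the recent ones:
  rule 3 (pre-nasal raising): no change (vutufeg)
  rule 4 (unconditioned shift): vutufeg → vusufeg
  ⇒ as a loan: vusufeg
Esminu 'vusufeg' matches the loan outcome 'vusufeg', not the inherited 'vosofek' — it skipped the early Esminu changes, so it was borrowed from Ribel.

borrowed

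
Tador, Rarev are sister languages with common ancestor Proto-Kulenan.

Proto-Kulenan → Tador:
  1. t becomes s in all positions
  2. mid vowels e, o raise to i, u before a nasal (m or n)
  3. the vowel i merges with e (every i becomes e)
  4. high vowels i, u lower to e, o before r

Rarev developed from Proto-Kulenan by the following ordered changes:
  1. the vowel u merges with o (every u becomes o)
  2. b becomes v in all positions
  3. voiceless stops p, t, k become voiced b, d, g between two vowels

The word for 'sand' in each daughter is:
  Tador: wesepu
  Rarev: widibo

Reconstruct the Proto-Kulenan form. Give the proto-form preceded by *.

*witipu

Position 5: Tador has p, Rarev has b. Tador preserves p here (none of its changes turn any other segment into p), so the proto-segment is *p.
Position 6: Tador has u, Rarev has o. Taking the neighbouring segments as reconstructed: Tador u can only go back to *u; Rarev o could go back to *o or *u — the one source consistent with every daughter is *u.
Position 2: Tador has e, Rarev has i. Rarev preserves i here (none of its changes turn any other segment into i), so the proto-segment is *i.
Verify the candidate proto-form against each daughter:
Tador: start from *witipu.
  rule 1 (unconditioned shift): witipu → wisipu
  rule 2: no change — wisipu
  rule 3 (vowel merger): wisipu → wesepu
  rule 4: no change — wesepu
  ⇒ Tador wesepu
Rarev: *witipu
  witipu → witipo   [vowel merger]
  witipo (rule 2 does not apply)
  witipo → widibo   [intervocalic voicing]
  giving Rarev widibo.
Only *witipu yields all of Tador wesepu, Rarev widibo.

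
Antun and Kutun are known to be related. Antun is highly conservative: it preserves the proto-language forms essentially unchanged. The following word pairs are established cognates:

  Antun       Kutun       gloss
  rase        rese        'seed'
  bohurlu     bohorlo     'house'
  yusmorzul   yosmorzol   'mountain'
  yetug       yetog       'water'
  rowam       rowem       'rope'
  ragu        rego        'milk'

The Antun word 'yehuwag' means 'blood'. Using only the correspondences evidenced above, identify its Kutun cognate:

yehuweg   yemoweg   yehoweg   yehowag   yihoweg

yehoweg

yusmorzul ~ yosmorzol, yetug ~ yetog — Antun u corresponds to Kutun o after a consonant, before a consonant other than r, m, n, p, b, f, v.
rase ~ rese, ragu ~ rego — Antun a corresponds to Kutun e after a consonant, before a consonant other than r, m, n, p, b, f, v.
Applying these to Antun 'yehuwag':
  yehuwag → yehowag   (u→o after a consonant, before a consonant other than r, m, n, p, b, f, v)
  yehowag → yehoweg   (a→e after a consonant, before a consonant other than r, m, n, p, b, f, v)
So the Kutun cognate is 'yehoweg'.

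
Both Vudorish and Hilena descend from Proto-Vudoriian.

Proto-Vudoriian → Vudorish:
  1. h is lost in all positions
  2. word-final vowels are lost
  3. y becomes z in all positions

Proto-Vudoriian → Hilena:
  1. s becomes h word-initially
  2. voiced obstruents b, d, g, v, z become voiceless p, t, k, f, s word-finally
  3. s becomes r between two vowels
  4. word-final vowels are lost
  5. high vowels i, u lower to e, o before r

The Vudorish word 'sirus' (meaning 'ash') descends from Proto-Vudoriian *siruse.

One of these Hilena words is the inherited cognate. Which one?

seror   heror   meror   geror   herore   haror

heror

Hilena: *siruse
  siruse → hiruse   [debuccalisation]
  hiruse (rule 2 does not apply)
  hiruse → hirure   [rhotacism]
  hirure → hirur   [apocope]
  hirur → heror   [pre-rhotic lowering]
  giving Hilena heror.
Among the options, 'heror' alone shows every Hilena change applied in order.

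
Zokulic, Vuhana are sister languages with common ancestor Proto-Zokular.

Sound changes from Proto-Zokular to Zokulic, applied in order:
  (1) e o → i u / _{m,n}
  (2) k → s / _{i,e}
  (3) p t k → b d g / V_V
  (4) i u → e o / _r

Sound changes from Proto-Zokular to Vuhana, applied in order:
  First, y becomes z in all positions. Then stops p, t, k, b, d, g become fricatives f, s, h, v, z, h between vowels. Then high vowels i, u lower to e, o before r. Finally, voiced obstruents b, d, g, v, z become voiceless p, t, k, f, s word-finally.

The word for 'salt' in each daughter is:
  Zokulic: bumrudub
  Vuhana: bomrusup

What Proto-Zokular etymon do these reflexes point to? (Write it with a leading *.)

Position 8: Zokulic has b, Vuhana has p. Taking the neighbouring segments as reconstructed: Zokulic b can only go back to *b; Vuhana p could go back to *p or *b — the one source consistent with every daughter is *b.
Position 2: Zokulic has u, Vuhana has o. Taking the neighbouring segments as reconstructed: Zokulic u could go back to *o or *u; Vuhana o can only go back to *o — the one source consistent with every daughter is *o.
This points to *bomrutub. Verify forward in each daughter:
Zokulic: start from *bomrutub.
  rule 1 (pre-nasal raising): bomrutub → bumrutub
  rule 2: no change — bumrutub
  rule 3 (intervocalic voicing): bumrutub → bumrudub
  rule 4: no change — bumrudub
  ⇒ Zokulic bumrudub
Vuhana: *bomrutub > bomrusub > bomrusup  (by intervocalic lenition, final devoicing)
No other proto-form is consistent with every reflex, so the reconstruction is *bomrutub.

*bomrutub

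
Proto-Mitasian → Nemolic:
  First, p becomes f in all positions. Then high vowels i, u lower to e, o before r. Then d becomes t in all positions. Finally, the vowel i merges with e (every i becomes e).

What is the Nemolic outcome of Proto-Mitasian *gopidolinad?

gofetolenat

Nemolic: start from *gopidolinad.
  rule 1 (unconditioned shift): gopidolinad → gofidolinad
  rule 2: no change — gofidolinad
  rule 3 (unconditioned shift): gofidolinad → gofitolinat
  rule 4 (vowel merger): gofitolinat → gofetolenat
  ⇒ Nemolic gofetolenat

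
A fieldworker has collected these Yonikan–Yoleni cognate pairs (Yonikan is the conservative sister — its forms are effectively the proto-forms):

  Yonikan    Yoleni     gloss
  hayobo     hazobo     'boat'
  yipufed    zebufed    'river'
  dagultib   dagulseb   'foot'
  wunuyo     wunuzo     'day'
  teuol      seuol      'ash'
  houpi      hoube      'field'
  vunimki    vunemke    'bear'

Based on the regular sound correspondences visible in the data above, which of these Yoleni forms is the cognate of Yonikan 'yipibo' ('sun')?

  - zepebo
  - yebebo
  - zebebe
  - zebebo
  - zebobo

yipufed ~ zebufed — Yonikan y corresponds to Yoleni z word-initially before a front vowel.
yipufed ~ zebufed — Yonikan i corresponds to Yoleni e after a consonant, before a labial obstruent.
houpi ~ hoube — Yonikan p corresponds to Yoleni b between vowels (before a front vowel).
dagultib ~ dagulseb — Yonikan i corresponds to Yoleni e after a consonant, before a labial obstruent.
Applying these to Yonikan 'yipibo':
  yipibo → zipibo   (y→z word-initially before a front vowel)
  zipibo → zepibo   (i→e after a consonant, before a labial obstruent)
  zepibo → zebibo   (p→b between vowels (before a front vowel))
  zebibo → zebebo   (i→e after a consonant, before a labial obstruent)
So the Yoleni cognate is 'zebebo'.

zebebo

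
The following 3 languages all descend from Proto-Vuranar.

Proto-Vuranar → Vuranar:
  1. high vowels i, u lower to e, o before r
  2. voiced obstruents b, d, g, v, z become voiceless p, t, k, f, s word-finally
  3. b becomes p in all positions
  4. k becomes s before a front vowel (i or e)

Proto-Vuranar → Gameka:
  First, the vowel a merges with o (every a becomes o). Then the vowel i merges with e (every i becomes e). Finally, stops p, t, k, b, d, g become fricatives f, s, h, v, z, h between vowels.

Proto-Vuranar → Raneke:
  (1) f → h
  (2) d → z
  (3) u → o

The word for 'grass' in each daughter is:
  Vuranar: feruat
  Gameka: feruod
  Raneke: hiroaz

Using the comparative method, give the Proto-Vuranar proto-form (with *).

Position 4: Vuranar has u, Gameka has u, Raneke has o. Vuranar preserves u here (none of its changes turn any other segment into u), so the proto-segment is *u.
Position 5: Vuranar has a, Gameka has o, Raneke has a. Vuranar preserves a here (none of its changes turn any other segment into a), so the proto-segment is *a.
Continuing position by position gives *firuad; check it forward:
Vuranar: *firuad
  firuad → feruad   [pre-rhotic lowering]
  feruad → feruat   [final devoicing]
  feruat (rule 3 does not apply)
  feruat (rule 4 does not apply)
  giving Vuranar feruat.
Gameka: *firuad
  firuad → firuod   [vowel merger]
  firuod → feruod   [vowel merger]
  feruod (rule 3 does not apply)
  giving Gameka feruod.
Raneke: *firuad > hiruad > hiruaz > hiroaz  (by unconditioned shift, unconditioned shift, vowel merger)
*firuad is the unique common source.

*firuad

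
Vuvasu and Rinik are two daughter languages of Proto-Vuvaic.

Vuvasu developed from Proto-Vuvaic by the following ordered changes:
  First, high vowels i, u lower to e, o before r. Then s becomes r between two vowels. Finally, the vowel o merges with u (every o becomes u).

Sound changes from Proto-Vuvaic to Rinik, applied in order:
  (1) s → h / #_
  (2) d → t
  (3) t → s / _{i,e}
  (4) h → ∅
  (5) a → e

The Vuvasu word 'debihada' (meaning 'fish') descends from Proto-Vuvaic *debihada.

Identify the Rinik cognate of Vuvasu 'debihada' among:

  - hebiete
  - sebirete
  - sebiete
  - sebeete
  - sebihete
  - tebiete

Rinik: start from *debihada.
  rule 1: no change — debihada
  rule 2 (unconditioned shift): debihada → tebihata
  rule 3 (palatalisation): tebihata → sebihata
  rule 4 (h-loss): sebihata → sebiata
  rule 5 (vowel merger): sebiata → sebiete
  ⇒ Rinik sebiete
Among the options, 'sebiete' alone shows every Rinik change applied in order.

sebiete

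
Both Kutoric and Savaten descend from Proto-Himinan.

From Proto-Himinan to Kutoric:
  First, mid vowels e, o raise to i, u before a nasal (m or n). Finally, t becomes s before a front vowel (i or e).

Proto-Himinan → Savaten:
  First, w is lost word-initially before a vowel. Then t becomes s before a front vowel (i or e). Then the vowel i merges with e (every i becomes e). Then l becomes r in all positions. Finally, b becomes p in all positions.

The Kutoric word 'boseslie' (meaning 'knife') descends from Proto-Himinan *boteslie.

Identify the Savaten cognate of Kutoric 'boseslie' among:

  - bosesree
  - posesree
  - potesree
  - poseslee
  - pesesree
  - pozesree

Savaten: *boteslie
  boteslie (rule 1 does not apply)
  boteslie → boseslie   [palatalisation]
  boseslie → boseslee   [vowel merger]
  boseslee → bosesree   [unconditioned shift]
  bosesree → posesree   [unconditioned shift]
  giving Savaten posesree.
Only 'posesree' matches the regular Savaten development of *boteslie.

posesree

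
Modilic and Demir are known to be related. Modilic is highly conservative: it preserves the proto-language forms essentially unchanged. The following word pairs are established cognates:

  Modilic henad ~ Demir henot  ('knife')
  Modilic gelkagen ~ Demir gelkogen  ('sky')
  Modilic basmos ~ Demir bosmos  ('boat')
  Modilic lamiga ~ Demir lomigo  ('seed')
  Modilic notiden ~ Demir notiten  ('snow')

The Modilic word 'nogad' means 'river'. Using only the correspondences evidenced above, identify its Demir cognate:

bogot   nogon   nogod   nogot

henad ~ henot, gelkagen ~ gelkogen — Modilic a corresponds to Demir o after a consonant, before a consonant other than r, m, n, p, b, f, v.
henad ~ henot — Modilic d corresponds to Demir t word-finally.
Applying these to Modilic 'nogad':
  nogad → nogod   (a→o after a consonant, before a consonant other than r, m, n, p, b, f, v)
  nogod → nogot   (d→t word-finally)
So the Demir cognate is 'nogot'.

nogot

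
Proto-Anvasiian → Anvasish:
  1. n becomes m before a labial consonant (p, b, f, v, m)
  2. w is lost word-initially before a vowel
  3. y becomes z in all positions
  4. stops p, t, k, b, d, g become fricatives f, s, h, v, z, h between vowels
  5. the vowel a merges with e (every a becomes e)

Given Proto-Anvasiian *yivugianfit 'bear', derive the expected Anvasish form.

Anvasish: *yivugianfit
  yivugianfit → yivugiamfit   [nasal place assimilation]
  yivugiamfit (rule 2 does not apply)
  yivugiamfit → zivugiamfit   [unconditioned shift]
  zivugiamfit → zivuhiamfit   [intervocalic lenition]
  zivuhiamfit → zivuhiemfit   [vowel merger]
  giving Anvasish zivuhiemfit.

zivuhiemfit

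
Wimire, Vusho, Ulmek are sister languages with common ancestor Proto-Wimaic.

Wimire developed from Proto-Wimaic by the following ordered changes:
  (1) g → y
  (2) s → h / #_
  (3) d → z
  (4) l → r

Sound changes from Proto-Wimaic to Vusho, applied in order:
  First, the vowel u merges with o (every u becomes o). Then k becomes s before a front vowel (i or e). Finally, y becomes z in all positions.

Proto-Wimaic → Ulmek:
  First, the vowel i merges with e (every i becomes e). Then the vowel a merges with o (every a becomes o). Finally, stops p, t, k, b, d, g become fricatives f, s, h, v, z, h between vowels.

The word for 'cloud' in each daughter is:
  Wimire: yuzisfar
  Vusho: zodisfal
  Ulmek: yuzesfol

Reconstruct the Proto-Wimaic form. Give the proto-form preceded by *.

Position 7: Wimire has a, Vusho has a, Ulmek has o. Wimire preserves a here (none of its changes turn any other segment into a), so the proto-segment is *a.
Position 1: Wimire has y, Vusho has z, Ulmek has y. Ulmek preserves y here (none of its changes turn any other segment into y), so the proto-segment is *y.
Position 3: Wimire has z, Vusho has d, Ulmek has z. Vusho preserves d here (none of its changes turn any other segment into d), so the proto-segment is *d.
Verify the candidate proto-form against each daughter:
Wimire: start from *yudisfal.
  rule 1: no change — yudisfal
  rule 2: no change — yudisfal
  rule 3 (unconditioned shift): yudisfal → yuzisfal
  rule 4 (unconditioned shift): yuzisfal → yuzisfar
  ⇒ Wimire yuzisfar
Vusho: *yudisfal
  yudisfal → yodisfal   [vowel merger]
  yodisfal (rule 2 does not apply)
  yodisfal → zodisfal   [unconditioned shift]
  giving Vusho zodisfal.
Ulmek: start from *yudisfal.
  rule 1 (vowel merger): yudisfal → yudesfal
  rule 2 (vowel merger): yudesfal → yudesfol
  rule 3 (intervocalic lenition): yudesfol → yuzesfol
  ⇒ Ulmek yuzesfol
*yudisfal is the unique common source.

*yudisfal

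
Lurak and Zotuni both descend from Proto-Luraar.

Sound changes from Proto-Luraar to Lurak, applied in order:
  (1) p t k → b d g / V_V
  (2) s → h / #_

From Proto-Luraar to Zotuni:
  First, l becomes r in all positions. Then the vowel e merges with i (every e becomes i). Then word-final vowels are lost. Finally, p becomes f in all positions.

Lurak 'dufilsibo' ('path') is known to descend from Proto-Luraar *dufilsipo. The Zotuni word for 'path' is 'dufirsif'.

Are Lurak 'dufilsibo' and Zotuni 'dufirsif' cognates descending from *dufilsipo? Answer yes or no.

Derive the expected Zotuni reflex of *dufilsipo:
Zotuni: *dufilsipo
  dufilsipo → dufirsipo   [unconditioned shift]
  dufirsipo (rule 2 does not apply)
  dufirsipo → dufirsip   [apocope]
  dufirsip → dufirsif   [unconditioned shift]
  giving Zotuni dufirsif.
Zotuni 'dufirsif' matches the regular reflex exactly, so the pair is cognate.

yes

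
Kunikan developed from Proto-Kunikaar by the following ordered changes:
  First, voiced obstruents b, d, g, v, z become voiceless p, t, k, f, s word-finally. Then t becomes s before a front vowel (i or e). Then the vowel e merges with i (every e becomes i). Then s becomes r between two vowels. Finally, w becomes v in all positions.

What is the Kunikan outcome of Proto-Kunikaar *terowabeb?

Kunikan: start from *terowabeb.
  rule 1 (final devoicing): terowabeb → terowabep
  rule 2 (palatalisation): terowabep → serowabep
  rule 3 (vowel merger): serowabep → sirowabip
  rule 4: no change — sirowabip
  rule 5 (unconditioned shift): sirowabip → sirovabip
  ⇒ Kunikan sirovabip

sirovabip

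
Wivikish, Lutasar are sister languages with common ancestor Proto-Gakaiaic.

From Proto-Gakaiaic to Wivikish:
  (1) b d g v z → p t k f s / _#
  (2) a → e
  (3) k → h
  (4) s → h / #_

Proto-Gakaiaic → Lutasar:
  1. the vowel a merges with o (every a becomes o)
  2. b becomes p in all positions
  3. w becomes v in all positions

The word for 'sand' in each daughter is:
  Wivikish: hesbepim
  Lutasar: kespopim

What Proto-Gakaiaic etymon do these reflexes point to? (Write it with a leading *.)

Position 1: Wivikish has h, Lutasar has k. Lutasar preserves k here (none of its changes turn any other segment into k), so the proto-segment is *k.
Position 4: Wivikish has b, Lutasar has p. Wivikish preserves b here (none of its changes turn any other segment into b), so the proto-segment is *b.
Continuing position by position gives *kesbapim; check it forward:
Wivikish: *kesbapim
  kesbapim (rule 1 does not apply)
  kesbapim → kesbepim   [vowel merger]
  kesbepim → hesbepim   [unconditioned shift]
  hesbepim (rule 4 does not apply)
  giving Wivikish hesbepim.
Lutasar: *kesbapim > kesbopim > kespopim  (by vowel merger, unconditioned shift)
No other proto-form is consistent with every reflex, so the reconstruction is *kesbapim.

*kesbapim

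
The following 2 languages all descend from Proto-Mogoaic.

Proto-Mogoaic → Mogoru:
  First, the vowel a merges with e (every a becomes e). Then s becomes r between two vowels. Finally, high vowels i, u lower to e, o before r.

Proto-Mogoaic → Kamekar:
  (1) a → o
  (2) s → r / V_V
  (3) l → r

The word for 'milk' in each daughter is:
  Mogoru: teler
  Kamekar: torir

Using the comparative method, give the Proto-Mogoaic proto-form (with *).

*talir

Position 3: Mogoru has l, Kamekar has r. Mogoru preserves l here (none of its changes turn any other segment into l), so the proto-segment is *l.
Position 2: Mogoru has e, Kamekar has o. Taking the neighbouring segments as reconstructed: Mogoru e could go back to *a or *e; Kamekar o could go back to *a or *o — the one source consistent with every daughter is *a.
This points to *talir. Verify forward in each daughter:
Mogoru: *talir > telir > teler  (by vowel merger, pre-rhotic lowering)
Kamekar: *talir > tolir > torir  (by vowel merger, unconditioned shift)
*talir is the unique common source.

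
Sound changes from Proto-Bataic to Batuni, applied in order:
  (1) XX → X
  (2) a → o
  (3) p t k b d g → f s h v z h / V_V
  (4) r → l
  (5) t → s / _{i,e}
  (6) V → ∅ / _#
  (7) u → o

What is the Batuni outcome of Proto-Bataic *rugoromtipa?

loholomsif

Batuni: *rugoromtipa
  rugoromtipa (rule 1 does not apply)
  rugoromtipa → rugoromtipo   [vowel merger]
  rugoromtipo → ruhoromtifo   [intervocalic lenition]
  ruhoromtifo → luholomtifo   [unconditioned shift]
  luholomtifo → luholomsifo   [palatalisation]
  luholomsifo → luholomsif   [apocope]
  luholomsif → loholomsif   [vowel merger]
  giving Batuni loholomsif.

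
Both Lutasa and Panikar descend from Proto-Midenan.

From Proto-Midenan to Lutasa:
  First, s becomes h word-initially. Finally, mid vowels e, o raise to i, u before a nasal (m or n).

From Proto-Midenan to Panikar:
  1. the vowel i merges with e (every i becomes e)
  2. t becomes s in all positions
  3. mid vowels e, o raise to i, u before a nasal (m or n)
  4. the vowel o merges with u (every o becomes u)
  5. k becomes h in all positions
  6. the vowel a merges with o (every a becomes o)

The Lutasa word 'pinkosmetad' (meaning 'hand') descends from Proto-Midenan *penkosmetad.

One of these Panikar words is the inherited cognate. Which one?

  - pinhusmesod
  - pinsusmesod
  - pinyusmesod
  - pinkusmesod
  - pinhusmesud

pinhusmesod

Panikar: *penkosmetad > penkosmesad > pinkosmesad > pinkusmesad > pinhusmesad > pinhusmesod  (by unconditioned shift, pre-nasal raising, vowel merger, unconditioned shift, vowel merger)
The other candidates each miss or misapply at least one Panikar change.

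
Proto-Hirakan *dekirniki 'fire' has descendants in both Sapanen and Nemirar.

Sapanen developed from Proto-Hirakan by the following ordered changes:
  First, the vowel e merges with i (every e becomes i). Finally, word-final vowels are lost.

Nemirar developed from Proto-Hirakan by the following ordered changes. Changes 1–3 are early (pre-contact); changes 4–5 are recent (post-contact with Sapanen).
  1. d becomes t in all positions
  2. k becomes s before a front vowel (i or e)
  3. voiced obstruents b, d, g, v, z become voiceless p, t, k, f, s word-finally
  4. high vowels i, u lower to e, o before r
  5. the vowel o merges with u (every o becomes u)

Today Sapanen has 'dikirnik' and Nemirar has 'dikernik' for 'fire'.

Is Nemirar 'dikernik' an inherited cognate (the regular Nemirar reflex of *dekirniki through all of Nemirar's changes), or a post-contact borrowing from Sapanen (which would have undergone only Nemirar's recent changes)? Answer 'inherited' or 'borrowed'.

borrowed

If inherited, *dekirniki would pass through all of Nemirar's changes:
Nemirar: *dekirniki
  dekirniki → tekirniki   [unconditioned shift]
  tekirniki → tesirnisi   [palatalisation]
  tesirnisi (rule 3 does not apply)
  tesirnisi → tesernisi   [pre-rhotic lowering]
  tesernisi (rule 5 does not apply)
  giving Nemirar tesernisi.
If borrowed from Sapanen 'dikirnik' after the early changes, it would undergo only the recent ones:
  rule 4 (pre-rhotic lowering): dikirnik → dikernik
  rule 5 (vowel merger): no change (dikernik)
  ⇒ as a loan: dikernik
Nemirar 'dikernik' matches the loan outcome 'dikernik', not the inherited 'tesernisi' — it skipped the early Nemirar changes, so it was borrowed from Sapanen.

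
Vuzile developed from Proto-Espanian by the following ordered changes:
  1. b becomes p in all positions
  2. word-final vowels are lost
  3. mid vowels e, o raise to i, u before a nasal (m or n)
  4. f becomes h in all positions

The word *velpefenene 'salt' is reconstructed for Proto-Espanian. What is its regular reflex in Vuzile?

Vuzile: *velpefenene > velpefenen > velpefinin > velpehinin  (by apocope, pre-nasal raising, unconditioned shift)

velpehinin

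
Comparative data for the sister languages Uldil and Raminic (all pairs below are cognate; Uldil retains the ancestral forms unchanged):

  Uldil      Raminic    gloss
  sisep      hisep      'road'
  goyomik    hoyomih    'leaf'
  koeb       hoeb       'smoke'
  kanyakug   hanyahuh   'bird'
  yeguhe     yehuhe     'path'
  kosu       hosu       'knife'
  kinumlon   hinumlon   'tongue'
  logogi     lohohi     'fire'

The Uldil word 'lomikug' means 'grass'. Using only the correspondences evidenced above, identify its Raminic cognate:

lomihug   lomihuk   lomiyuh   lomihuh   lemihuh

kanyakug ~ hanyahuh — Uldil k corresponds to Raminic h between vowels (before a back vowel).
kanyakug ~ hanyahuh — Uldil g corresponds to Raminic h word-finally.
Applying these to Uldil 'lomikug':
  lomikug → lomihug   (k→h between vowels (before a back vowel))
  lomihug → lomihuh   (g→h word-finally)
So the Raminic cognate is 'lomihuh'.

lomihuh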